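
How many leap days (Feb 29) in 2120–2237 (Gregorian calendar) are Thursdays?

4

Leap years in 2120–2237: 29 of them.
Feb 29 weekday advances by 5 (mod 7) from one leap year to the next four years later (or differs when a century non-leap intervenes).
Leap-day weekdays: 2120:Thu✓ 2124:Tue 2128:Sun 2132:Fri 2136:Wed 2140:Mon 2144:Sat 2148:Thu✓ 2152:Tue 2156:Sun 2160:Fri 2164:Wed 2168:Mon …(3 more)… 2184:Sun 2188:Fri 2192:Wed 2196:Mon 2204:Wed 2208:Mon 2212:Sat 2216:Thu✓ 2220:Tue 2224:Sun 2228:Fri 2232:Wed 2236:Mon
Thursday: 2120, 2148, 2176, 2216 → 4.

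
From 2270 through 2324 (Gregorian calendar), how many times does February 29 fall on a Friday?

Leap years in 2270–2324: 13 of them.
Feb 29 weekday advances by 5 (mod 7) from one leap year to the next four years later (or differs when a century non-leap intervenes).
Leap-day weekdays: 2272:Thu 2276:Tue 2280:Sun 2284:Fri✓ 2288:Wed 2292:Mon 2296:Sat 2304:Mon 2308:Sat 2312:Thu 2316:Tue 2320:Sun 2324:Fri✓
Friday: 2284, 2324 → 2.

2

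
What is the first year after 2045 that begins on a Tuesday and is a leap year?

Jan 1 advances by 2 weekdays after a leap year and by 1 after a common year.
2045: Jan 1 is Sunday.
2046: Monday
2047: Tuesday
2048: Wednesday (leap)
2049: Friday
2050: Saturday
2051: Sunday
2052: Monday (leap)
2053: Wednesday
2054: Thursday
2055: Friday
2056: Saturday (leap)
2057: Monday
2058: Tuesday
2059: Wednesday
2060: Thursday (leap)
2061: Saturday
2062: Sunday
2063: Monday
2064: Tuesday (leap)
2064 begins on a Tuesday and is a leap year.

2064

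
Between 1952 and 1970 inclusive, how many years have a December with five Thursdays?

December has 31 days; it has five Thursdays when Thursday falls among the first (month-length − 28) days — i.e. when December 1 is one of Thursday/Wednesday/Tuesday.
December 1 by year: 1952:Mon 1953:Tue✓ 1954:Wed✓ 1955:Thu✓ 1956:Sat 1957:Sun 1958:Mon 1959:Tue✓ 1960:Thu✓ 1961:Fri 1962:Sat 1963:Sun 1964:Tue✓ 1965:Wed✓ 1966:Thu✓ 1967:Fri 1968:Sun 1969:Mon 1970:Tue✓
Years with five Thursdays: 1953, 1954, 1955, 1959, 1960, 1964, 1965, 1966, 1970 → 9.

9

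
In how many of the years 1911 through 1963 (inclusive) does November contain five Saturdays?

16

November has 30 days; it has five Saturdays when Saturday falls among the first (month-length − 28) days — i.e. when November 1 is one of Saturday/Friday.
November 1 by year: 1911:Wed 1912:Fri✓ 1913:Sat✓ 1914:Sun 1915:Mon 1916:Wed 1917:Thu 1918:Fri✓ 1919:Sat✓ 1920:Mon 1921:Tue 1922:Wed 1923:Thu 1924:Sat✓ 1925:Sun …(23 more)… 1949:Tue 1950:Wed 1951:Thu 1952:Sat✓ 1953:Sun 1954:Mon 1955:Tue 1956:Thu 1957:Fri✓ 1958:Sat✓ 1959:Sun 1960:Tue 1961:Wed 1962:Thu 1963:Fri✓
Years with five Saturdays: 1912, 1913, 1918, 1919, 1924, 1929, 1930, 1935, 1940, 1941, 1946, 1947, 1952, 1957, 1958, 1963 → 16.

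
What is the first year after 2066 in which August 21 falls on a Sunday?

2067

From one year to the next, a fixed date's weekday advances by 1, or by 2 when a Feb 29 lies between the two dates.
2066: August 21 is Saturday.
2067: Sunday (+1)
August 21 falls on a Sunday in 2067.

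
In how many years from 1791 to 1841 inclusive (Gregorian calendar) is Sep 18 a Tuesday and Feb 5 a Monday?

Check each year's weekday for Sep 18 and Feb 5:
  1791: Sun/Sat  1792: Tue/Sun  1793: Wed/Tue  1794: Thu/Wed  1795: Fri/Thu  1796: Sun/Fri  1797: Mon/Sun  1798: Tue/Mon ✓  1799: Wed/Tue  1800: Thu/Wed  1801: Fri/Thu  1802: Sat/Fri  1803: Sun/Sat  1804: Tue/Sun  …(23 more)…  1828: Thu/Tue  1829: Fri/Thu  1830: Sat/Fri  1831: Sun/Sat  1832: Tue/Sun  1833: Wed/Tue  1834: Thu/Wed  1835: Fri/Thu  1836: Sun/Fri  1837: Mon/Sun  1838: Tue/Mon ✓  1839: Wed/Tue  1840: Fri/Wed  1841: Sat/Fri
Both conditions hold in: 1798, 1810, 1821, 1827, 1838 — 5.

5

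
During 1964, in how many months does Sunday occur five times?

A month of length L has five Sundays iff its first Sunday is on day ≤ L−28 (so day 1–3 in a 31-day month, 1–2 in a 30-day month, day 1 in a leap February).
Checking each month of 1964: Jan starts Wed (31d); Feb starts Sat (29d); Mar starts Sun (31d) ✓; Apr starts Wed (30d); May starts Fri (31d) ✓; Jun starts Mon (30d); Jul starts Wed (31d); Aug starts Sat (31d) ✓; Sep starts Tue (30d); Oct starts Thu (31d); Nov starts Sun (30d) ✓; Dec starts Tue (31d).
Five-Sunday months: March, May, August, November → 4.

4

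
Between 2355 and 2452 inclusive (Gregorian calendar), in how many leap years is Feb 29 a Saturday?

4

Leap years in 2355–2452: 25 of them.
Feb 29 weekday advances by 5 (mod 7) from one leap year to the next four years later (or differs when a century non-leap intervenes).
Leap-day weekdays: 2356:Wed 2360:Mon 2364:Sat✓ 2368:Thu 2372:Tue 2376:Sun 2380:Fri 2384:Wed 2388:Mon 2392:Sat✓ 2396:Thu 2400:Tue 2404:Sun 2408:Fri 2412:Wed 2416:Mon 2420:Sat✓ 2424:Thu 2428:Tue 2432:Sun 2436:Fri 2440:Wed 2444:Mon 2448:Sat✓ 2452:Thu
Saturday: 2364, 2392, 2420, 2448 → 4.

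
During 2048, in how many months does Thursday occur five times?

A month of length L has five Thursdays iff its first Thursday is on day ≤ L−28 (so day 1–3 in a 31-day month, 1–2 in a 30-day month, day 1 in a leap February).
Checking each month of 2048: Jan starts Wed (31d) ✓; Feb starts Sat (29d); Mar starts Sun (31d); Apr starts Wed (30d) ✓; May starts Fri (31d); Jun starts Mon (30d); Jul starts Wed (31d) ✓; Aug starts Sat (31d); Sep starts Tue (30d); Oct starts Thu (31d) ✓; Nov starts Sun (30d); Dec starts Tue (31d) ✓.
Five-Thursday months: January, April, July, October, December → 5.

5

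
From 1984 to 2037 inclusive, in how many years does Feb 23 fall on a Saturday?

Track Feb 23's weekday year by year (advancing +1, or +2 across a Feb 29):
  1984: Thu  1985: Sat (+2) ✓  1986: Sun (+1)  1987: Mon (+1)  1988: Tue (+1)
  1989: Thu (+2)  1990: Fri (+1)  1991: Sat (+1) ✓  1992: Sun (+1)  1993: Tue (+2)
  1994: Wed (+1)  1995: Thu (+1)  1996: Fri (+1)  1997: Sun (+2)  … (26 more years) …
  2024: Fri (+1)  2025: Sun (+2)  2026: Mon (+1)  2027: Tue (+1)  2028: Wed (+1)
  2029: Fri (+2)  2030: Sat (+1) ✓  2031: Sun (+1)  2032: Mon (+1)  2033: Wed (+2)
  2034: Thu (+1)  2035: Fri (+1)  2036: Sat (+1) ✓  2037: Mon (+2)
Saturday years: 1985, 1991, 2002, 2008, 2013, 2019, 2030, 2036 — 8 in total.

8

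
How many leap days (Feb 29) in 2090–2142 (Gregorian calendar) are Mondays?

Leap years in 2090–2142: 12 of them.
Feb 29 weekday advances by 5 (mod 7) from one leap year to the next four years later (or differs when a century non-leap intervenes).
Leap-day weekdays: 2092:Fri 2096:Wed 2104:Fri 2108:Wed 2112:Mon✓ 2116:Sat 2120:Thu 2124:Tue 2128:Sun 2132:Fri 2136:Wed 2140:Mon✓
Monday: 2112, 2140 → 2.

2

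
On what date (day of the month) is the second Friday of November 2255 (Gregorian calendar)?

November 1, 2255 is a Thursday, so the first Friday is the 2nd.
The second Friday is 2 + 7 = 9.

9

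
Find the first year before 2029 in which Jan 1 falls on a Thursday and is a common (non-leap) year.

Jan 1 advances by 2 weekdays after a leap year and by 1 after a common year.
2029: Jan 1 is Monday.
2028: Saturday (leap)
2027: Friday
2026: Thursday
2026 begins on a Thursday and is a common year.

2026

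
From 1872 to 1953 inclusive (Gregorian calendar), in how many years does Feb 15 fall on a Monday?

Track Feb 15's weekday year by year (advancing +1, or +2 across a Feb 29):
  1872: Thu  1873: Sat (+2)  1874: Sun (+1)  1875: Mon (+1) ✓  1876: Tue (+1)
  1877: Thu (+2)  1878: Fri (+1)  1879: Sat (+1)  1880: Sun (+1)  1881: Tue (+2)
  1882: Wed (+1)  1883: Thu (+1)  1884: Fri (+1)  1885: Sun (+2)  … (54 more years) …
  1940: Thu (+1)  1941: Sat (+2)  1942: Sun (+1)  1943: Mon (+1) ✓  1944: Tue (+1)
  1945: Thu (+2)  1946: Fri (+1)  1947: Sat (+1)  1948: Sun (+1)  1949: Tue (+2)
  1950: Wed (+1)  1951: Thu (+1)  1952: Fri (+1)  1953: Sun (+2)
Monday years: 1875, 1886, 1892, 1897, 1904, 1909, 1915, 1926, 1932, 1937, 1943 — 11 in total.

11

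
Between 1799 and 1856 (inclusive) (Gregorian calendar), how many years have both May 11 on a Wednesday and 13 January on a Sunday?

0

Check each year's weekday for May 11 and 13 January:
  1799: Sat/Sun  1800: Sun/Mon  1801: Mon/Tue  1802: Tue/Wed  1803: Wed/Thu  1804: Fri/Fri  1805: Sat/Sun  1806: Sun/Mon  1807: Mon/Tue  1808: Wed/Wed  1809: Thu/Fri  1810: Fri/Sat  1811: Sat/Sun  1812: Mon/Mon  …(30 more)…  1843: Thu/Fri  1844: Sat/Sat  1845: Sun/Mon  1846: Mon/Tue  1847: Tue/Wed  1848: Thu/Thu  1849: Fri/Sat  1850: Sat/Sun  1851: Sun/Mon  1852: Tue/Tue  1853: Wed/Thu  1854: Thu/Fri  1855: Fri/Sat  1856: Sun/Sun
Both conditions hold in: no year — 0.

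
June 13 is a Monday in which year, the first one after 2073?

2078

From one year to the next, a fixed date's weekday advances by 1, or by 2 when a Feb 29 lies between the two dates.
2073: June 13 is Tuesday.
2074: Wednesday (+1)
2075: Thursday (+1)
2076: Saturday (+2)
2077: Sunday (+1)
2078: Monday (+1)
June 13 falls on a Monday in 2078.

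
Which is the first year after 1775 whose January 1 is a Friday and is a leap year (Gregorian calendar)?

Jan 1 advances by 2 weekdays after a leap year and by 1 after a common year.
1775: Jan 1 is Sunday.
1776: Monday (leap)
1777: Wednesday
1778: Thursday
1779: Friday
1780: Saturday (leap)
1781: Monday
1782: Tuesday
1783: Wednesday
1784: Thursday (leap)
1785: Saturday
1786: Sunday
1787: Monday
1788: Tuesday (leap)
1789: Thursday
1790: Friday
1791: Saturday
1792: Sunday (leap)
1793: Tuesday
1794: Wednesday
1795: Thursday
1796: Friday (leap)
1796 begins on a Friday and is a leap year.

1796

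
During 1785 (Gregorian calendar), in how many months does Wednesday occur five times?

4

A month of length L has five Wednesdays iff its first Wednesday is on day ≤ L−28 (so day 1–3 in a 31-day month, 1–2 in a 30-day month, day 1 in a leap February).
Checking each month of 1785: Jan starts Sat (31d); Feb starts Tue (28d); Mar starts Tue (31d) ✓; Apr starts Fri (30d); May starts Sun (31d); Jun starts Wed (30d) ✓; Jul starts Fri (31d); Aug starts Mon (31d) ✓; Sep starts Thu (30d); Oct starts Sat (31d); Nov starts Tue (30d) ✓; Dec starts Thu (31d).
Five-Wednesday months: March, June, August, November → 4.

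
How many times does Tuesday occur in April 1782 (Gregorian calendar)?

April 1782 has 30 days and begins on Monday.
The first Tuesday is April 2.
Tuesdays fall on 2, 9, 16, 23, 30 — that's 5.

5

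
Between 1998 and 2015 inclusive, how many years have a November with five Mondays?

November has 30 days; it has five Mondays when Monday falls among the first (month-length − 28) days — i.e. when November 1 is one of Monday/Sunday.
November 1 by year: 1998:Sun✓ 1999:Mon✓ 2000:Wed 2001:Thu 2002:Fri 2003:Sat 2004:Mon✓ 2005:Tue 2006:Wed 2007:Thu 2008:Sat 2009:Sun✓ 2010:Mon✓ 2011:Tue 2012:Thu 2013:Fri 2014:Sat 2015:Sun✓
Years with five Mondays: 1998, 1999, 2004, 2009, 2010, 2015 → 6.

6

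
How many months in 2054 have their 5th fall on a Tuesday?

1

Check the 5th of each month of 2054: Jan 5: Mon, Feb 5: Thu, Mar 5: Thu, Apr 5: Sun, May 5: Tue, Jun 5: Fri, Jul 5: Sun, Aug 5: Wed, Sep 5: Sat, Oct 5: Mon, Nov 5: Thu, Dec 5: Sat.
Tuesday occurs in May — 1 month.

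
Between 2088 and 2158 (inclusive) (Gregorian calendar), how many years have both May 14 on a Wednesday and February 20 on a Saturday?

0

Check each year's weekday for May 14 and February 20:
  2088: Fri/Fri  2089: Sat/Sun  2090: Sun/Mon  2091: Mon/Tue  2092: Wed/Wed  2093: Thu/Fri  2094: Fri/Sat  2095: Sat/Sun  2096: Mon/Mon  2097: Tue/Wed  2098: Wed/Thu  2099: Thu/Fri  2100: Fri/Sat  2101: Sat/Sun  …(43 more)…  2145: Fri/Sat  2146: Sat/Sun  2147: Sun/Mon  2148: Tue/Tue  2149: Wed/Thu  2150: Thu/Fri  2151: Fri/Sat  2152: Sun/Sun  2153: Mon/Tue  2154: Tue/Wed  2155: Wed/Thu  2156: Fri/Fri  2157: Sat/Sun  2158: Sun/Mon
Both conditions hold in: no year — 0.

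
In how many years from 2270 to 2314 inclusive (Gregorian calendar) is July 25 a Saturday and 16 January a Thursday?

2

Check each year's weekday for July 25 and 16 January:
  2270: Mon/Sun  2271: Tue/Mon  2272: Thu/Tue  2273: Fri/Thu  2274: Sat/Fri  2275: Sun/Sat  2276: Tue/Sun  2277: Wed/Tue  2278: Thu/Wed  2279: Fri/Thu  2280: Sun/Fri  2281: Mon/Sun  2282: Tue/Mon  2283: Wed/Tue  …(17 more)…  2301: Thu/Wed  2302: Fri/Thu  2303: Sat/Fri  2304: Mon/Sat  2305: Tue/Mon  2306: Wed/Tue  2307: Thu/Wed  2308: Sat/Thu ✓  2309: Sun/Sat  2310: Mon/Sun  2311: Tue/Mon  2312: Thu/Tue  2313: Fri/Thu  2314: Sat/Fri
Both conditions hold in: 2296, 2308 — 2.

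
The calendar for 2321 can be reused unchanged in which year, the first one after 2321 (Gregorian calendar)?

2327

Two years share a calendar iff Jan 1 falls on the same weekday and both are leap or both are common. 2321: Jan 1 is Saturday, common year.
2322: Jan 1 Sunday, common
2323: Jan 1 Monday, common
2324: Jan 1 Tuesday, leap
2325: Jan 1 Thursday, common
2326: Jan 1 Friday, common
2327: Jan 1 Saturday, common
2327 matches on both conditions.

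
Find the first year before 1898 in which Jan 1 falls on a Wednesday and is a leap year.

Jan 1 advances by 2 weekdays after a leap year and by 1 after a common year.
1898: Jan 1 is Saturday.
1897: Friday
1896: Wednesday (leap)
1896 begins on a Wednesday and is a leap year.

1896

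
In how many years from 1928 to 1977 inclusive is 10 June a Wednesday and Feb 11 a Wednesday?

Check each year's weekday for 10 June and Feb 11:
  1928: Sun/Sat  1929: Mon/Mon  1930: Tue/Tue  1931: Wed/Wed ✓  1932: Fri/Thu  1933: Sat/Sat  1934: Sun/Sun  1935: Mon/Mon  1936: Wed/Tue  1937: Thu/Thu  1938: Fri/Fri  1939: Sat/Sat  1940: Mon/Sun  1941: Tue/Tue  …(22 more)…  1964: Wed/Tue  1965: Thu/Thu  1966: Fri/Fri  1967: Sat/Sat  1968: Mon/Sun  1969: Tue/Tue  1970: Wed/Wed ✓  1971: Thu/Thu  1972: Sat/Fri  1973: Sun/Sun  1974: Mon/Mon  1975: Tue/Tue  1976: Thu/Wed  1977: Fri/Fri
Both conditions hold in: 1931, 1942, 1953, 1959, 1970 — 5.

5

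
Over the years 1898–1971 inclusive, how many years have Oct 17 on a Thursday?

Track Oct 17's weekday year by year (advancing +1, or +2 across a Feb 29):
  1898: Mon  1899: Tue (+1)  1900: Wed (+1)  1901: Thu (+1) ✓  1902: Fri (+1)
  1903: Sat (+1)  1904: Mon (+2)  1905: Tue (+1)  1906: Wed (+1)  1907: Thu (+1) ✓
  1908: Sat (+2)  1909: Sun (+1)  1910: Mon (+1)  1911: Tue (+1)  … (46 more years) …
  1958: Fri (+1)  1959: Sat (+1)  1960: Mon (+2)  1961: Tue (+1)  1962: Wed (+1)
  1963: Thu (+1) ✓  1964: Sat (+2)  1965: Sun (+1)  1966: Mon (+1)  1967: Tue (+1)
  1968: Thu (+2) ✓  1969: Fri (+1)  1970: Sat (+1)  1971: Sun (+1)
Thursday years: 1901, 1907, 1912, 1918, 1929, 1935, 1940, 1946, 1957, 1963, 1968 — 11 in total.

11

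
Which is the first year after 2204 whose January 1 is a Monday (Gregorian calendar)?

2210

Jan 1 advances by 2 weekdays after a leap year and by 1 after a common year.
2204: Jan 1 is Sunday (leap).
2205: Tuesday
2206: Wednesday
2207: Thursday
2208: Friday (leap)
2209: Sunday
2210: Monday
2210 begins on a Monday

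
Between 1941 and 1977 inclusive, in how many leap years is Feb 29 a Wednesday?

Leap years in 1941–1977: 9 of them.
Feb 29 weekday advances by 5 (mod 7) from one leap year to the next four years later (or differs when a century non-leap intervenes).
Leap-day weekdays: 1944:Tue 1948:Sun 1952:Fri 1956:Wed✓ 1960:Mon 1964:Sat 1968:Thu 1972:Tue 1976:Sun
Wednesday: 1956 → 1.

1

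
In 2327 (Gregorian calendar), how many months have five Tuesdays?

A month of length L has five Tuesdays iff its first Tuesday is on day ≤ L−28 (so day 1–3 in a 31-day month, 1–2 in a 30-day month, day 1 in a leap February).
Checking each month of 2327: Jan starts Sat (31d); Feb starts Tue (28d); Mar starts Tue (31d) ✓; Apr starts Fri (30d); May starts Sun (31d) ✓; Jun starts Wed (30d); Jul starts Fri (31d); Aug starts Mon (31d) ✓; Sep starts Thu (30d); Oct starts Sat (31d); Nov starts Tue (30d) ✓; Dec starts Thu (31d).
Five-Tuesday months: March, May, August, November → 4.

4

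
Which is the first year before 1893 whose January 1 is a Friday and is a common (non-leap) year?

Jan 1 advances by 2 weekdays after a leap year and by 1 after a common year.
1893: Jan 1 is Sunday.
1892: Friday (leap)
1891: Thursday
1890: Wednesday
1889: Tuesday
1888: Sunday (leap)
1887: Saturday
1886: Friday
1886 begins on a Friday and is a common year.

1886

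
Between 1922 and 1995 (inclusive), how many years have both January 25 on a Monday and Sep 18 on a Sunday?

3

Check each year's weekday for January 25 and Sep 18:
  1922: Wed/Mon  1923: Thu/Tue  1924: Fri/Thu  1925: Sun/Fri  1926: Mon/Sat  1927: Tue/Sun  1928: Wed/Tue  1929: Fri/Wed  1930: Sat/Thu  1931: Sun/Fri  1932: Mon/Sun ✓  1933: Wed/Mon  1934: Thu/Tue  1935: Fri/Wed  …(46 more)…  1982: Mon/Sat  1983: Tue/Sun  1984: Wed/Tue  1985: Fri/Wed  1986: Sat/Thu  1987: Sun/Fri  1988: Mon/Sun ✓  1989: Wed/Mon  1990: Thu/Tue  1991: Fri/Wed  1992: Sat/Fri  1993: Mon/Sat  1994: Tue/Sun  1995: Wed/Mon
Both conditions hold in: 1932, 1960, 1988 — 3.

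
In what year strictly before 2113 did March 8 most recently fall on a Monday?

From one year to the next, a fixed date's weekday advances by 1, or by 2 when a Feb 29 lies between the two dates.
2113: March 8 is Wednesday.
2112: Tuesday (−1)
2111: Sunday (−2)
2110: Saturday (−1)
2109: Friday (−1)
2108: Thursday (−1)
2107: Tuesday (−2)
2106: Monday (−1)
March 8 falls on a Monday in 2106.

2106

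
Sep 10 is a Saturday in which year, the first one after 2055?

From one year to the next, a fixed date's weekday advances by 1, or by 2 when a Feb 29 lies between the two dates.
2055: September 10 is Friday.
2056: Sunday (+2)
2057: Monday (+1)
2058: Tuesday (+1)
2059: Wednesday (+1)
2060: Friday (+2)
2061: Saturday (+1)
Sep 10 falls on a Saturday in 2061.

2061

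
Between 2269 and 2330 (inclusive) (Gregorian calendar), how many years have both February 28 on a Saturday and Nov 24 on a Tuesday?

Check each year's weekday for February 28 and Nov 24:
  2269: Sun/Wed  2270: Mon/Thu  2271: Tue/Fri  2272: Wed/Sun  2273: Fri/Mon  2274: Sat/Tue ✓  2275: Sun/Wed  2276: Mon/Fri  2277: Wed/Sat  2278: Thu/Sun  2279: Fri/Mon  2280: Sat/Wed  2281: Mon/Thu  2282: Tue/Fri  …(34 more)…  2317: Wed/Sat  2318: Thu/Sun  2319: Fri/Mon  2320: Sat/Wed  2321: Mon/Thu  2322: Tue/Fri  2323: Wed/Sat  2324: Thu/Mon  2325: Sat/Tue ✓  2326: Sun/Wed  2327: Mon/Thu  2328: Tue/Sat  2329: Thu/Sun  2330: Fri/Mon
Both conditions hold in: 2274, 2285, 2291, 2303, 2314, 2325 — 6.

6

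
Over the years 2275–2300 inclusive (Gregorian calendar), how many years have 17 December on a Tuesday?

Track 17 December's weekday year by year (advancing +1, or +2 across a Feb 29):
  2275: Fri  2276: Sun (+2)  2277: Mon (+1)  2278: Tue (+1) ✓  2279: Wed (+1)
  2280: Fri (+2)  2281: Sat (+1)  2282: Sun (+1)  2283: Mon (+1)  2284: Wed (+2)
  2285: Thu (+1)  2286: Fri (+1)  2287: Sat (+1)  2288: Mon (+2)  2289: Tue (+1) ✓
  2290: Wed (+1)  2291: Thu (+1)  2292: Sat (+2)  2293: Sun (+1)  2294: Mon (+1)
  2295: Tue (+1) ✓  2296: Thu (+2)  2297: Fri (+1)  2298: Sat (+1)  2299: Sun (+1)
  2300: Mon (+1)
Tuesday years: 2278, 2289, 2295 — 3 in total.

3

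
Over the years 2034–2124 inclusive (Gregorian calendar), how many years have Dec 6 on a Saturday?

13

Track Dec 6's weekday year by year (advancing +1, or +2 across a Feb 29):
  2034: Wed  2035: Thu (+1)  2036: Sat (+2) ✓  2037: Sun (+1)  2038: Mon (+1)
  2039: Tue (+1)  2040: Thu (+2)  2041: Fri (+1)  2042: Sat (+1) ✓  2043: Sun (+1)
  2044: Tue (+2)  2045: Wed (+1)  2046: Thu (+1)  2047: Fri (+1)  … (63 more years) …
  2111: Sun (+1)  2112: Tue (+2)  2113: Wed (+1)  2114: Thu (+1)  2115: Fri (+1)
  2116: Sun (+2)  2117: Mon (+1)  2118: Tue (+1)  2119: Wed (+1)  2120: Fri (+2)
  2121: Sat (+1) ✓  2122: Sun (+1)  2123: Mon (+1)  2124: Wed (+2)
Saturday years: 2036, 2042, 2053, 2059, 2064, 2070, 2081, 2087, 2092, 2098, 2104, 2110, 2121 — 13 in total.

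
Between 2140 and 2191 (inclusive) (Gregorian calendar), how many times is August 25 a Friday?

Track August 25's weekday year by year (advancing +1, or +2 across a Feb 29):
  2140: Thu  2141: Fri (+1) ✓  2142: Sat (+1)  2143: Sun (+1)  2144: Tue (+2)
  2145: Wed (+1)  2146: Thu (+1)  2147: Fri (+1) ✓  2148: Sun (+2)  2149: Mon (+1)
  2150: Tue (+1)  2151: Wed (+1)  2152: Fri (+2) ✓  2153: Sat (+1)  … (24 more years) …
  2178: Tue (+1)  2179: Wed (+1)  2180: Fri (+2) ✓  2181: Sat (+1)  2182: Sun (+1)
  2183: Mon (+1)  2184: Wed (+2)  2185: Thu (+1)  2186: Fri (+1) ✓  2187: Sat (+1)
  2188: Mon (+2)  2189: Tue (+1)  2190: Wed (+1)  2191: Thu (+1)
Friday years: 2141, 2147, 2152, 2158, 2169, 2175, 2180, 2186 — 8 in total.

8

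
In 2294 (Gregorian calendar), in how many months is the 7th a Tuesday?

Check the 7th of each month of 2294: Jan 7: Sun, Feb 7: Wed, Mar 7: Wed, Apr 7: Sat, May 7: Mon, Jun 7: Thu, Jul 7: Sat, Aug 7: Tue, Sep 7: Fri, Oct 7: Sun, Nov 7: Wed, Dec 7: Fri.
Tuesday occurs in August — 1 month.

1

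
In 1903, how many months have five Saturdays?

4

A month of length L has five Saturdays iff its first Saturday is on day ≤ L−28 (so day 1–3 in a 31-day month, 1–2 in a 30-day month, day 1 in a leap February).
Checking each month of 1903: Jan starts Thu (31d) ✓; Feb starts Sun (28d); Mar starts Sun (31d); Apr starts Wed (30d); May starts Fri (31d) ✓; Jun starts Mon (30d); Jul starts Wed (31d); Aug starts Sat (31d) ✓; Sep starts Tue (30d); Oct starts Thu (31d) ✓; Nov starts Sun (30d); Dec starts Tue (31d).
Five-Saturday months: January, May, August, October → 4.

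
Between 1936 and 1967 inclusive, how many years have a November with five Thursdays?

9

November has 30 days; it has five Thursdays when Thursday falls among the first (month-length − 28) days — i.e. when November 1 is one of Thursday/Wednesday.
November 1 by year: 1936:Sun 1937:Mon 1938:Tue 1939:Wed✓ 1940:Fri 1941:Sat 1942:Sun 1943:Mon 1944:Wed✓ 1945:Thu✓ 1946:Fri 1947:Sat 1948:Mon 1949:Tue 1950:Wed✓ 1951:Thu✓ 1952:Sat 1953:Sun 1954:Mon 1955:Tue 1956:Thu✓ 1957:Fri 1958:Sat 1959:Sun 1960:Tue 1961:Wed✓ 1962:Thu✓ 1963:Fri 1964:Sun 1965:Mon 1966:Tue 1967:Wed✓
Years with five Thursdays: 1939, 1944, 1945, 1950, 1951, 1956, 1961, 1962, 1967 → 9.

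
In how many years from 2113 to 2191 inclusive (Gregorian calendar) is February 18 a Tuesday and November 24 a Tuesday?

3

Check each year's weekday for February 18 and November 24:
  2113: Sat/Fri  2114: Sun/Sat  2115: Mon/Sun  2116: Tue/Tue ✓  2117: Thu/Wed  2118: Fri/Thu  2119: Sat/Fri  2120: Sun/Sun  2121: Tue/Mon  2122: Wed/Tue  2123: Thu/Wed  2124: Fri/Fri  2125: Sun/Sat  2126: Mon/Sun  …(51 more)…  2178: Wed/Tue  2179: Thu/Wed  2180: Fri/Fri  2181: Sun/Sat  2182: Mon/Sun  2183: Tue/Mon  2184: Wed/Wed  2185: Fri/Thu  2186: Sat/Fri  2187: Sun/Sat  2188: Mon/Mon  2189: Wed/Tue  2190: Thu/Wed  2191: Fri/Thu
Both conditions hold in: 2116, 2144, 2172 — 3.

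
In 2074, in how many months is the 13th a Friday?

Check the 13th of each month of 2074: Jan 13: Sat, Feb 13: Tue, Mar 13: Tue, Apr 13: Fri, May 13: Sun, Jun 13: Wed, Jul 13: Fri, Aug 13: Mon, Sep 13: Thu, Oct 13: Sat, Nov 13: Tue, Dec 13: Thu.
Friday occurs in April, July — 2 months.

2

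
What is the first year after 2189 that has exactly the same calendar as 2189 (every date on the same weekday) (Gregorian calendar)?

Two years share a calendar iff Jan 1 falls on the same weekday and both are leap or both are common. 2189: Jan 1 is Thursday, common year.
2190: Jan 1 Friday, common
2191: Jan 1 Saturday, common
2192: Jan 1 Sunday, leap
2193: Jan 1 Tuesday, common
2194: Jan 1 Wednesday, common
2195: Jan 1 Thursday, common
2195 matches on both conditions.

2195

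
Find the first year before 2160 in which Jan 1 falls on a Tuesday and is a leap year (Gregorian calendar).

Jan 1 advances by 2 weekdays after a leap year and by 1 after a common year.
2160: Jan 1 is Tuesday (leap).
2159: Monday
2158: Sunday
2157: Saturday
2156: Thursday (leap)
2155: Wednesday
2154: Tuesday
2153: Monday
2152: Saturday (leap)
2151: Friday
2150: Thursday
2149: Wednesday
2148: Monday (leap)
2147: Sunday
2146: Saturday
2145: Friday
2144: Wednesday (leap)
2143: Tuesday
2142: Monday
2141: Sunday
2140: Friday (leap)
2139: Thursday
2138: Wednesday
2137: Tuesday
2136: Sunday (leap)
2135: Saturday
2134: Friday
2133: Thursday
2132: Tuesday (leap)
2132 begins on a Tuesday and is a leap year.

2132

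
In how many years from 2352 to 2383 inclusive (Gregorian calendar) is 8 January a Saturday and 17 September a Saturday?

Check each year's weekday for 8 January and 17 September:
  2352: Tue/Wed  2353: Thu/Thu  2354: Fri/Fri  2355: Sat/Sat ✓  2356: Sun/Mon  2357: Tue/Tue  2358: Wed/Wed  2359: Thu/Thu  2360: Fri/Sat  2361: Sun/Sun  2362: Mon/Mon  2363: Tue/Tue  2364: Wed/Thu  2365: Fri/Fri  …(4 more)…  2370: Thu/Thu  2371: Fri/Fri  2372: Sat/Sun  2373: Mon/Mon  2374: Tue/Tue  2375: Wed/Wed  2376: Thu/Fri  2377: Sat/Sat ✓  2378: Sun/Sun  2379: Mon/Mon  2380: Tue/Wed  2381: Thu/Thu  2382: Fri/Fri  2383: Sat/Sat ✓
Both conditions hold in: 2355, 2366, 2377, 2383 — 4.

4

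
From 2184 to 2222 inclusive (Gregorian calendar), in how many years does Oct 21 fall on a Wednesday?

Track Oct 21's weekday year by year (advancing +1, or +2 across a Feb 29):
  2184: Thu  2185: Fri (+1)  2186: Sat (+1)  2187: Sun (+1)  2188: Tue (+2)
  2189: Wed (+1) ✓  2190: Thu (+1)  2191: Fri (+1)  2192: Sun (+2)  2193: Mon (+1)
  2194: Tue (+1)  2195: Wed (+1) ✓  2196: Fri (+2)  2197: Sat (+1)  … (11 more years) …
  2209: Sat (+1)  2210: Sun (+1)  2211: Mon (+1)  2212: Wed (+2) ✓  2213: Thu (+1)
  2214: Fri (+1)  2215: Sat (+1)  2216: Mon (+2)  2217: Tue (+1)  2218: Wed (+1) ✓
  2219: Thu (+1)  2220: Sat (+2)  2221: Sun (+1)  2222: Mon (+1)
Wednesday years: 2189, 2195, 2201, 2207, 2212, 2218 — 6 in total.

6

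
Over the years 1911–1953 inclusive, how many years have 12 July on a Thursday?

6

Track 12 July's weekday year by year (advancing +1, or +2 across a Feb 29):
  1911: Wed  1912: Fri (+2)  1913: Sat (+1)  1914: Sun (+1)  1915: Mon (+1)
  1916: Wed (+2)  1917: Thu (+1) ✓  1918: Fri (+1)  1919: Sat (+1)  1920: Mon (+2)
  1921: Tue (+1)  1922: Wed (+1)  1923: Thu (+1) ✓  1924: Sat (+2)  … (15 more years) …
  1940: Fri (+2)  1941: Sat (+1)  1942: Sun (+1)  1943: Mon (+1)  1944: Wed (+2)
  1945: Thu (+1) ✓  1946: Fri (+1)  1947: Sat (+1)  1948: Mon (+2)  1949: Tue (+1)
  1950: Wed (+1)  1951: Thu (+1) ✓  1952: Sat (+2)  1953: Sun (+1)
Thursday years: 1917, 1923, 1928, 1934, 1945, 1951 — 6 in total.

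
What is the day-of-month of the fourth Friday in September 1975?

26

September 1, 1975 is a Monday, so the first Friday is the 5th.
The fourth Friday is 5 + 21 = 26.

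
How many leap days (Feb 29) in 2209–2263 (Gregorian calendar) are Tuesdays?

Leap years in 2209–2263: 13 of them.
Feb 29 weekday advances by 5 (mod 7) from one leap year to the next four years later (or differs when a century non-leap intervenes).
Leap-day weekdays: 2212:Sat 2216:Thu 2220:Tue✓ 2224:Sun 2228:Fri 2232:Wed 2236:Mon 2240:Sat 2244:Thu 2248:Tue✓ 2252:Sun 2256:Fri 2260:Wed
Tuesday: 2220, 2248 → 2.

2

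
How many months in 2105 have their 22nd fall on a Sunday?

3

Check the 22nd of each month of 2105: Jan 22: Thu, Feb 22: Sun, Mar 22: Sun, Apr 22: Wed, May 22: Fri, Jun 22: Mon, Jul 22: Wed, Aug 22: Sat, Sep 22: Tue, Oct 22: Thu, Nov 22: Sun, Dec 22: Tue.
Sunday occurs in February, March, November — 3 months.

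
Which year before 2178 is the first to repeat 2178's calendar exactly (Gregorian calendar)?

2167

Two years share a calendar iff Jan 1 falls on the same weekday and both are leap or both are common. 2178: Jan 1 is Thursday, common year.
2177: Jan 1 Wednesday, common
2176: Jan 1 Monday, leap
2175: Jan 1 Sunday, common
2174: Jan 1 Saturday, common
2173: Jan 1 Friday, common
2172: Jan 1 Wednesday, leap
2171: Jan 1 Tuesday, common
2170: Jan 1 Monday, common
2169: Jan 1 Sunday, common
2168: Jan 1 Friday, leap
2167: Jan 1 Thursday, common
2167 matches on both conditions.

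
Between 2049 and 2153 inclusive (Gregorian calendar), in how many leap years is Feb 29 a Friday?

Leap years in 2049–2153: 25 of them.
Feb 29 weekday advances by 5 (mod 7) from one leap year to the next four years later (or differs when a century non-leap intervenes).
Leap-day weekdays: 2052:Thu 2056:Tue 2060:Sun 2064:Fri✓ 2068:Wed 2072:Mon 2076:Sat 2080:Thu 2084:Tue 2088:Sun 2092:Fri✓ 2096:Wed 2104:Fri✓ 2108:Wed 2112:Mon 2116:Sat 2120:Thu 2124:Tue 2128:Sun 2132:Fri✓ 2136:Wed 2140:Mon 2144:Sat 2148:Thu 2152:Tue
Friday: 2064, 2092, 2104, 2132 → 4.

4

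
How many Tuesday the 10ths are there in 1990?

2

Check the 10th of each month of 1990: Jan 10: Wed, Feb 10: Sat, Mar 10: Sat, Apr 10: Tue, May 10: Thu, Jun 10: Sun, Jul 10: Tue, Aug 10: Fri, Sep 10: Mon, Oct 10: Wed, Nov 10: Sat, Dec 10: Mon.
Tuesday occurs in April, July — 2 months.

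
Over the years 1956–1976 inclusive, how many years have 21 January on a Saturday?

3

Track 21 January's weekday year by year (advancing +1, or +2 across a Feb 29):
  1956: Sat ✓  1957: Mon (+2)  1958: Tue (+1)  1959: Wed (+1)  1960: Thu (+1)
  1961: Sat (+2) ✓  1962: Sun (+1)  1963: Mon (+1)  1964: Tue (+1)  1965: Thu (+2)
  1966: Fri (+1)  1967: Sat (+1) ✓  1968: Sun (+1)  1969: Tue (+2)  1970: Wed (+1)
  1971: Thu (+1)  1972: Fri (+1)  1973: Sun (+2)  1974: Mon (+1)  1975: Tue (+1)
  1976: Wed (+1)
Saturday years: 1956, 1961, 1967 — 3 in total.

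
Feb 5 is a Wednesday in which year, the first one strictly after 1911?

1913

From one year to the next, a fixed date's weekday advances by 1, or by 2 when a Feb 29 lies between the two dates.
1911: February 5 is Sunday.
1912: Monday (+1)
1913: Wednesday (+2)
Feb 5 falls on a Wednesday in 1913.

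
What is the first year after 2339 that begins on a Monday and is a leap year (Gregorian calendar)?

2340

Jan 1 advances by 2 weekdays after a leap year and by 1 after a common year.
2339: Jan 1 is Sunday.
2340: Monday (leap)
2340 begins on a Monday and is a leap year.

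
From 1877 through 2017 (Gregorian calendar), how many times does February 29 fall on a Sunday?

Leap years in 1877–2017: 34 of them.
Feb 29 weekday advances by 5 (mod 7) from one leap year to the next four years later (or differs when a century non-leap intervenes).
Leap-day weekdays: 1880:Sun✓ 1884:Fri 1888:Wed 1892:Mon 1896:Sat 1904:Mon 1908:Sat 1912:Thu 1916:Tue 1920:Sun✓ 1924:Fri 1928:Wed 1932:Mon …(8 more)… 1968:Thu 1972:Tue 1976:Sun✓ 1980:Fri 1984:Wed 1988:Mon 1992:Sat 1996:Thu 2000:Tue 2004:Sun✓ 2008:Fri 2012:Wed 2016:Mon
Sunday: 1880, 1920, 1948, 1976, 2004 → 5.

5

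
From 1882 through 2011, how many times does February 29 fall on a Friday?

5

Leap years in 1882–2011: 31 of them.
Feb 29 weekday advances by 5 (mod 7) from one leap year to the next four years later (or differs when a century non-leap intervenes).
Leap-day weekdays: 1884:Fri✓ 1888:Wed 1892:Mon 1896:Sat 1904:Mon 1908:Sat 1912:Thu 1916:Tue 1920:Sun 1924:Fri✓ 1928:Wed 1932:Mon 1936:Sat …(5 more)… 1960:Mon 1964:Sat 1968:Thu 1972:Tue 1976:Sun 1980:Fri✓ 1984:Wed 1988:Mon 1992:Sat 1996:Thu 2000:Tue 2004:Sun 2008:Fri✓
Friday: 1884, 1924, 1952, 1980, 2008 → 5.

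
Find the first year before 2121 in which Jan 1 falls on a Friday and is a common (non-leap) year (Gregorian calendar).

2117

Jan 1 advances by 2 weekdays after a leap year and by 1 after a common year.
2121: Jan 1 is Wednesday.
2120: Monday (leap)
2119: Sunday
2118: Saturday
2117: Friday
2117 begins on a Friday and is a common year.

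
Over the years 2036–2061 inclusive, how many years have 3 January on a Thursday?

Track 3 January's weekday year by year (advancing +1, or +2 across a Feb 29):
  2036: Thu ✓  2037: Sat (+2)  2038: Sun (+1)  2039: Mon (+1)  2040: Tue (+1)
  2041: Thu (+2) ✓  2042: Fri (+1)  2043: Sat (+1)  2044: Sun (+1)  2045: Tue (+2)
  2046: Wed (+1)  2047: Thu (+1) ✓  2048: Fri (+1)  2049: Sun (+2)  2050: Mon (+1)
  2051: Tue (+1)  2052: Wed (+1)  2053: Fri (+2)  2054: Sat (+1)  2055: Sun (+1)
  2056: Mon (+1)  2057: Wed (+2)  2058: Thu (+1) ✓  2059: Fri (+1)  2060: Sat (+1)
  2061: Mon (+2)
Thursday years: 2036, 2041, 2047, 2058 — 4 in total.

4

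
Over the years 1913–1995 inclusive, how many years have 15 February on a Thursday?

11

Track 15 February's weekday year by year (advancing +1, or +2 across a Feb 29):
  1913: Sat  1914: Sun (+1)  1915: Mon (+1)  1916: Tue (+1)  1917: Thu (+2) ✓
  1918: Fri (+1)  1919: Sat (+1)  1920: Sun (+1)  1921: Tue (+2)  1922: Wed (+1)
  1923: Thu (+1) ✓  1924: Fri (+1)  1925: Sun (+2)  1926: Mon (+1)  … (55 more years) …
  1982: Mon (+1)  1983: Tue (+1)  1984: Wed (+1)  1985: Fri (+2)  1986: Sat (+1)
  1987: Sun (+1)  1988: Mon (+1)  1989: Wed (+2)  1990: Thu (+1) ✓  1991: Fri (+1)
  1992: Sat (+1)  1993: Mon (+2)  1994: Tue (+1)  1995: Wed (+1)
Thursday years: 1917, 1923, 1934, 1940, 1945, 1951, 1962, 1968, 1973, 1979, 1990 — 11 in total.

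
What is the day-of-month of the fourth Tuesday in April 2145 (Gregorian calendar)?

27

April 1, 2145 is a Thursday, so the first Tuesday is the 6th.
The fourth Tuesday is 6 + 21 = 27.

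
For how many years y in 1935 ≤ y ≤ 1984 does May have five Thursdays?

May has 31 days; it has five Thursdays when Thursday falls among the first (month-length − 28) days — i.e. when May 1 is one of Thursday/Wednesday/Tuesday.
May 1 by year: 1935:Wed✓ 1936:Fri 1937:Sat 1938:Sun 1939:Mon 1940:Wed✓ 1941:Thu✓ 1942:Fri 1943:Sat 1944:Mon 1945:Tue✓ 1946:Wed✓ 1947:Thu✓ 1948:Sat 1949:Sun …(20 more)… 1970:Fri 1971:Sat 1972:Mon 1973:Tue✓ 1974:Wed✓ 1975:Thu✓ 1976:Sat 1977:Sun 1978:Mon 1979:Tue✓ 1980:Thu✓ 1981:Fri 1982:Sat 1983:Sun 1984:Tue✓
Years with five Thursdays: 1935, 1940, 1941, 1945, 1946, 1947, 1951, 1952, 1956, 1957, 1958, 1962, 1963, 1968, 1969, 1973, 1974, 1975, 1979, 1980, 1984 → 21.

21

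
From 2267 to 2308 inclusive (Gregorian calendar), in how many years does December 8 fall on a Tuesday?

7

Track December 8's weekday year by year (advancing +1, or +2 across a Feb 29):
  2267: Sun  2268: Tue (+2) ✓  2269: Wed (+1)  2270: Thu (+1)  2271: Fri (+1)
  2272: Sun (+2)  2273: Mon (+1)  2274: Tue (+1) ✓  2275: Wed (+1)  2276: Fri (+2)
  2277: Sat (+1)  2278: Sun (+1)  2279: Mon (+1)  2280: Wed (+2)  … (14 more years) …
  2295: Sun (+1)  2296: Tue (+2) ✓  2297: Wed (+1)  2298: Thu (+1)  2299: Fri (+1)
  2300: Sat (+1)  2301: Sun (+1)  2302: Mon (+1)  2303: Tue (+1) ✓  2304: Thu (+2)
  2305: Fri (+1)  2306: Sat (+1)  2307: Sun (+1)  2308: Tue (+2) ✓
Tuesday years: 2268, 2274, 2285, 2291, 2296, 2303, 2308 — 7 in total.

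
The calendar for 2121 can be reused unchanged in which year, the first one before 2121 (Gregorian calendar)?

Two years share a calendar iff Jan 1 falls on the same weekday and both are leap or both are common. 2121: Jan 1 is Wednesday, common year.
2120: Jan 1 Monday, leap
2119: Jan 1 Sunday, common
2118: Jan 1 Saturday, common
2117: Jan 1 Friday, common
2116: Jan 1 Wednesday, leap
2115: Jan 1 Tuesday, common
2114: Jan 1 Monday, common
2113: Jan 1 Sunday, common
2112: Jan 1 Friday, leap
2111: Jan 1 Thursday, common
2110: Jan 1 Wednesday, common
2110 matches on both conditions.

2110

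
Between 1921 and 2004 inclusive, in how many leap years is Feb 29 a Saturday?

3

Leap years in 1921–2004: 21 of them.
Feb 29 weekday advances by 5 (mod 7) from one leap year to the next four years later (or differs when a century non-leap intervenes).
Leap-day weekdays: 1924:Fri 1928:Wed 1932:Mon 1936:Sat✓ 1940:Thu 1944:Tue 1948:Sun 1952:Fri 1956:Wed 1960:Mon 1964:Sat✓ 1968:Thu 1972:Tue 1976:Sun 1980:Fri 1984:Wed 1988:Mon 1992:Sat✓ 1996:Thu 2000:Tue 2004:Sun
Saturday: 1936, 1964, 1992 → 3.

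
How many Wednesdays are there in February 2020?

4

February 2020 has 29 days and begins on Saturday.
The first Wednesday is February 5.
Wednesdays fall on 5, 12, 19, 26 — that's 4.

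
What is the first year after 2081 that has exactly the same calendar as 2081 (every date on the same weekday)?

Two years share a calendar iff Jan 1 falls on the same weekday and both are leap or both are common. 2081: Jan 1 is Wednesday, common year.
2082: Jan 1 Thursday, common
2083: Jan 1 Friday, common
2084: Jan 1 Saturday, leap
2085: Jan 1 Monday, common
2086: Jan 1 Tuesday, common
2087: Jan 1 Wednesday, common
2087 matches on both conditions.

2087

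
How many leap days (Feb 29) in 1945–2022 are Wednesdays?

Leap years in 1945–2022: 19 of them.
Feb 29 weekday advances by 5 (mod 7) from one leap year to the next four years later (or differs when a century non-leap intervenes).
Leap-day weekdays: 1948:Sun 1952:Fri 1956:Wed✓ 1960:Mon 1964:Sat 1968:Thu 1972:Tue 1976:Sun 1980:Fri 1984:Wed✓ 1988:Mon 1992:Sat 1996:Thu 2000:Tue 2004:Sun 2008:Fri 2012:Wed✓ 2016:Mon 2020:Sat
Wednesday: 1956, 1984, 2012 → 3.

3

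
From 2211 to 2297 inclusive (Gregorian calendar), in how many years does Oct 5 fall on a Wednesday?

Track Oct 5's weekday year by year (advancing +1, or +2 across a Feb 29):
  2211: Sat  2212: Mon (+2)  2213: Tue (+1)  2214: Wed (+1) ✓  2215: Thu (+1)
  2216: Sat (+2)  2217: Sun (+1)  2218: Mon (+1)  2219: Tue (+1)  2220: Thu (+2)
  2221: Fri (+1)  2222: Sat (+1)  2223: Sun (+1)  2224: Tue (+2)  … (59 more years) …
  2284: Sun (+2)  2285: Mon (+1)  2286: Tue (+1)  2287: Wed (+1) ✓  2288: Fri (+2)
  2289: Sat (+1)  2290: Sun (+1)  2291: Mon (+1)  2292: Wed (+2) ✓  2293: Thu (+1)
  2294: Fri (+1)  2295: Sat (+1)  2296: Mon (+2)  2297: Tue (+1)
Wednesday years: 2214, 2225, 2231, 2236, 2242, 2253, 2259, 2264, 2270, 2281, 2287, 2292 — 12 in total.

12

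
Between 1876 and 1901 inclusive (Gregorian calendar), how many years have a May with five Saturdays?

May has 31 days; it has five Saturdays when Saturday falls among the first (month-length − 28) days — i.e. when May 1 is one of Saturday/Friday/Thursday.
May 1 by year: 1876:Mon 1877:Tue 1878:Wed 1879:Thu✓ 1880:Sat✓ 1881:Sun 1882:Mon 1883:Tue 1884:Thu✓ 1885:Fri✓ 1886:Sat✓ 1887:Sun 1888:Tue 1889:Wed 1890:Thu✓ 1891:Fri✓ 1892:Sun 1893:Mon 1894:Tue 1895:Wed 1896:Fri✓ 1897:Sat✓ 1898:Sun 1899:Mon 1900:Tue 1901:Wed
Years with five Saturdays: 1879, 1880, 1884, 1885, 1886, 1890, 1891, 1896, 1897 → 9.

9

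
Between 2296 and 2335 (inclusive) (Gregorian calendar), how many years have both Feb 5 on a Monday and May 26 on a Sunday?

Check each year's weekday for Feb 5 and May 26:
  2296: Wed/Tue  2297: Fri/Wed  2298: Sat/Thu  2299: Sun/Fri  2300: Mon/Sat  2301: Tue/Sun  2302: Wed/Mon  2303: Thu/Tue  2304: Fri/Thu  2305: Sun/Fri  2306: Mon/Sat  2307: Tue/Sun  2308: Wed/Tue  2309: Fri/Wed  …(12 more)…  2322: Sun/Fri  2323: Mon/Sat  2324: Tue/Mon  2325: Thu/Tue  2326: Fri/Wed  2327: Sat/Thu  2328: Sun/Sat  2329: Tue/Sun  2330: Wed/Mon  2331: Thu/Tue  2332: Fri/Thu  2333: Sun/Fri  2334: Mon/Sat  2335: Tue/Sun
Both conditions hold in: 2312 — 1.

1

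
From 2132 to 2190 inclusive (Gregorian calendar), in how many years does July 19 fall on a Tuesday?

8

Track July 19's weekday year by year (advancing +1, or +2 across a Feb 29):
  2132: Sat  2133: Sun (+1)  2134: Mon (+1)  2135: Tue (+1) ✓  2136: Thu (+2)
  2137: Fri (+1)  2138: Sat (+1)  2139: Sun (+1)  2140: Tue (+2) ✓  2141: Wed (+1)
  2142: Thu (+1)  2143: Fri (+1)  2144: Sun (+2)  2145: Mon (+1)  … (31 more years) …
  2177: Sat (+1)  2178: Sun (+1)  2179: Mon (+1)  2180: Wed (+2)  2181: Thu (+1)
  2182: Fri (+1)  2183: Sat (+1)  2184: Mon (+2)  2185: Tue (+1) ✓  2186: Wed (+1)
  2187: Thu (+1)  2188: Sat (+2)  2189: Sun (+1)  2190: Mon (+1)
Tuesday years: 2135, 2140, 2146, 2157, 2163, 2168, 2174, 2185 — 8 in total.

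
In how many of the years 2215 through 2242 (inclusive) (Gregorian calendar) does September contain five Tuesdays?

September has 30 days; it has five Tuesdays when Tuesday falls among the first (month-length − 28) days — i.e. when September 1 is one of Tuesday/Monday.
September 1 by year: 2215:Fri 2216:Sun 2217:Mon✓ 2218:Tue✓ 2219:Wed 2220:Fri 2221:Sat 2222:Sun 2223:Mon✓ 2224:Wed 2225:Thu 2226:Fri 2227:Sat 2228:Mon✓ 2229:Tue✓ 2230:Wed 2231:Thu 2232:Sat 2233:Sun 2234:Mon✓ 2235:Tue✓ 2236:Thu 2237:Fri 2238:Sat 2239:Sun 2240:Tue✓ 2241:Wed 2242:Thu
Years with five Tuesdays: 2217, 2218, 2223, 2228, 2229, 2234, 2235, 2240 → 8.

8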